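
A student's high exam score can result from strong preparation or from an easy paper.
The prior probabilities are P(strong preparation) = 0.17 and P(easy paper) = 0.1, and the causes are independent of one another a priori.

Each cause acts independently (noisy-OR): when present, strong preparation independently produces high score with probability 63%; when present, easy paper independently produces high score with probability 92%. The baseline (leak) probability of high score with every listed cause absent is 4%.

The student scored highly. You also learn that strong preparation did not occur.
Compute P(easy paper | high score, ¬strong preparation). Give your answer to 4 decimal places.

P(easy paper | high score, ¬strong preparation) ≈ 0.7195

Under noisy-OR, P(high score | causes) = 1 − (1−0.04)·∏(1−qᵢ) over the active causes.
Sum P(high score|·) weighted by the priors over both values of easy paper:
  P(high score | ¬strong preparation) = 0.04*0.9 + 0.9232*0.1
        = 0.036000 + 0.092320 = 0.128320
Keeping only the easy paper-present terms gives 0.092320, so
  P(easy paper | high score, ¬strong preparation) = 0.092320 / 0.128320 ≈ 0.7195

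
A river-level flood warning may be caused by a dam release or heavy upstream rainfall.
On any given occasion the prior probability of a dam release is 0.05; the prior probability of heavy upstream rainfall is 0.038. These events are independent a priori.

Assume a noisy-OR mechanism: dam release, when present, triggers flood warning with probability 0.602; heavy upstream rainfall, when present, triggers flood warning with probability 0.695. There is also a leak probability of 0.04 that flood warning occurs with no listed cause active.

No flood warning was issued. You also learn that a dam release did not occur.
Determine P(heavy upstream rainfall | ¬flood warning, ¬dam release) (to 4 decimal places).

Under noisy-OR, P(flood warning | causes) = 1 − (1−0.04)·∏(1−qᵢ) over the active causes.
P(¬flood warning | ¬dam release) = 0.96×0.962 + 0.2928×0.038 = 0.923520 + 0.011126 = 0.934646
Restricting to configurations with heavy upstream rainfall present: 0.2928×0.038 = 0.011126.
P(heavy upstream rainfall | ¬flood warning, ¬dam release) = 0.011126 / 0.934646 ≈ 0.0119

P(heavy upstream rainfall | ¬flood warning, ¬dam release) ≈ 0.0119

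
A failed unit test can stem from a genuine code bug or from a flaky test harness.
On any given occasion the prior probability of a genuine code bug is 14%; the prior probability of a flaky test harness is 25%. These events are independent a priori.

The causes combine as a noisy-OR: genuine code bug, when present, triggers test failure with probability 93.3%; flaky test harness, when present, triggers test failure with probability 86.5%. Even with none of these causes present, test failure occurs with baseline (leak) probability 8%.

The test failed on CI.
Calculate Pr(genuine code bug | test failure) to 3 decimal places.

Under noisy-OR, P(test failure | causes) = 1 − (1−0.08)·∏(1−qᵢ) over the active causes.
By total probability over the 4 (genuine code bug, flaky test harness) configurations:
  P(test failure) = 0.08·0.86·0.75 + 0.8758·0.86·0.25 + 0.93836·0.14·0.75 + 0.991679·0.14·0.25
        = 0.051600 + 0.188297 + 0.098528 + 0.034709 = 0.373134
Configurations with genuine code bug contribute 0.133237, so
  P(genuine code bug | test failure) = 0.133237 / 0.373134 ≈ 0.357

Pr(genuine code bug | test failure) ≈ 0.357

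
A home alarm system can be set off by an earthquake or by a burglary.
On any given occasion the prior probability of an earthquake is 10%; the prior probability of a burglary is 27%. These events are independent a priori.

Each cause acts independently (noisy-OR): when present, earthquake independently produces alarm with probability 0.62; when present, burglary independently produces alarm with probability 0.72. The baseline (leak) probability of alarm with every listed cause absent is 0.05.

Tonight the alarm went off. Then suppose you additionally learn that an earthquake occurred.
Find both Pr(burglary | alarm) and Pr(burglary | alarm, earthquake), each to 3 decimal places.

Under noisy-OR, P(alarm | causes) = 1 − (1−0.05)·∏(1−qᵢ) over the active causes.
P(alarm) = 0.05*0.9*0.73 + 0.734*0.9*0.27 + 0.639*0.1*0.73 + 0.89892*0.1*0.27 = 0.032850 + 0.178362 + 0.046647 + 0.024271 = 0.282130
The burglary-present share is 0.178362 + 0.024271 = 0.202633.
P(burglary | alarm) = 0.202633 / 0.282130 ≈ 0.718

With the extra evidence:
By total probability over both values of burglary:
  P(alarm | earthquake) = 0.639*0.73 + 0.89892*0.27
        = 0.466470 + 0.242708 = 0.709178
Keeping only the burglary-present terms gives 0.242708, so
  P(burglary | alarm, earthquake) = 0.242708 / 0.709178 ≈ 0.342
— earthquake explains away the evidence for burglary.

Pr(burglary | alarm) ≈ 0.718; Pr(burglary | alarm, earthquake) ≈ 0.342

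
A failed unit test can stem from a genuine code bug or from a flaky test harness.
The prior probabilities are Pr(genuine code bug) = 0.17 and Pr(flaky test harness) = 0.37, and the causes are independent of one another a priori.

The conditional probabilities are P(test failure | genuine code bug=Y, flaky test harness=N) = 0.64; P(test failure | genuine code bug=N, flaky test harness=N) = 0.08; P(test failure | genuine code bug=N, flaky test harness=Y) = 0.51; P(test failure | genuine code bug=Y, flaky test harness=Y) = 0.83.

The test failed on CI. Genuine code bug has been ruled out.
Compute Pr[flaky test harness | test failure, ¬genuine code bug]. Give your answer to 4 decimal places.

Pr[flaky test harness | test failure, ¬genuine code bug] ≈ 0.7892

P(test failure | ¬genuine code bug) = 0.08·0.63 + 0.51·0.37 = 0.050400 + 0.188700 = 0.239100
Of this, 0.188700 comes from 0.51·0.37 (the flaky test harness=true cases).
So P(flaky test harness | test failure, ¬genuine code bug) = 0.188700/0.239100 ≈ 0.7892.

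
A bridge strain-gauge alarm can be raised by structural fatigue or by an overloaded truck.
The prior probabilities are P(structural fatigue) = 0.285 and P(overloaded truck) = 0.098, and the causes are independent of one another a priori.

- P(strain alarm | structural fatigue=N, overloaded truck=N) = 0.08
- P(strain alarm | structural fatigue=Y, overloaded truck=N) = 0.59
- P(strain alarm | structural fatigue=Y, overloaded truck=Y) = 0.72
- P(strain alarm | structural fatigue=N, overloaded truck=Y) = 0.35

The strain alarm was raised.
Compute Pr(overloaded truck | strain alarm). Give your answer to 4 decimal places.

Pr(overloaded truck | strain alarm) ≈ 0.1800

By total probability over the 4 (structural fatigue, overloaded truck) configurations:
  P(strain alarm) = 0.08·0.715·0.902 + 0.35·0.715·0.098 + 0.59·0.285·0.902 + 0.72·0.285·0.098
        = 0.051594 + 0.024524 + 0.151671 + 0.020110 = 0.247899
The terms with overloaded truck present sum to 0.044634, so
  P(overloaded truck | strain alarm) = 0.044634 / 0.247899 ≈ 0.1800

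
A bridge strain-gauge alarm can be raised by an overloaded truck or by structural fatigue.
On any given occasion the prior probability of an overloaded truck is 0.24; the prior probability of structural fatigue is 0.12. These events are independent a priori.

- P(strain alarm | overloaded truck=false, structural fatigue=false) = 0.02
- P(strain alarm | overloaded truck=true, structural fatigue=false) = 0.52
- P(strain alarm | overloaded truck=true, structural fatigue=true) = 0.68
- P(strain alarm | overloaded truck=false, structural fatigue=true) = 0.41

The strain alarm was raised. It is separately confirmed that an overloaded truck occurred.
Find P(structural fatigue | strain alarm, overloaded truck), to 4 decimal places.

P(structural fatigue | strain alarm, overloaded truck) ≈ 0.1513

Weight on structural fatigue=true, given the evidence: 0.68·0.12 = 0.081600
Normalizer over all consistent configurations: 0.52·0.88 + 0.68·0.12 = 0.539200
Posterior = 0.081600 / 0.539200 ≈ 0.1513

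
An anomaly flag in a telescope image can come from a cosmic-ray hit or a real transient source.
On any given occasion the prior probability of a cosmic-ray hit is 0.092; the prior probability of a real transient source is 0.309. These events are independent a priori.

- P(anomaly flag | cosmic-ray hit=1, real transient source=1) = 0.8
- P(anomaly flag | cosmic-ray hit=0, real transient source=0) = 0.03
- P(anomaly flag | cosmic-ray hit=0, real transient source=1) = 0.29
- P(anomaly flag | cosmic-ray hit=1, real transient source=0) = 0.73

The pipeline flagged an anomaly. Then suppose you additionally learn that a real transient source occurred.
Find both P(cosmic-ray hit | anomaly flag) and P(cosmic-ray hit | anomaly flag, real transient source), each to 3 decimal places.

P(cosmic-ray hit | anomaly flag) ≈ 0.408; P(cosmic-ray hit | anomaly flag, real transient source) ≈ 0.218

P(anomaly flag) = 0.03·0.908·0.691 + 0.29·0.908·0.309 + 0.73·0.092·0.691 + 0.8·0.092·0.309 = 0.018823 + 0.081366 + 0.046408 + 0.022742 = 0.169339
Of this, 0.069150 comes from 0.046408 + 0.022742 (the cosmic-ray hit=true cases).
P(cosmic-ray hit | anomaly flag) = 0.069150 / 0.169339 ≈ 0.408

With the extra evidence:
Sum P(anomaly flag|·) weighted by the priors over both values of cosmic-ray hit:
  P(anomaly flag | real transient source) = 0.29*0.908 + 0.8*0.092
        = 0.263320 + 0.073600 = 0.336920
Keeping only the cosmic-ray hit-present terms gives 0.073600, so
  P(cosmic-ray hit | anomaly flag, real transient source) = 0.073600 / 0.336920 ≈ 0.218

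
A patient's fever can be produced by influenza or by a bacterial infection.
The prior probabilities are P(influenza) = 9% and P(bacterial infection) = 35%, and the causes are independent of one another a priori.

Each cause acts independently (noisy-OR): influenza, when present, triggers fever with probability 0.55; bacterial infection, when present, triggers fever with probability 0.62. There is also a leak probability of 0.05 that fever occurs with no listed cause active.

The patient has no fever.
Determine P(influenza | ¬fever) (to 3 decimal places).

P(influenza | ¬fever) ≈ 0.043

Under noisy-OR, P(fever | causes) = 1 − (1−0.05)·∏(1−qᵢ) over the active causes.
Enumerate the 4 (influenza, bacterial infection) configurations and weight by the priors:
  P(¬fever) = 0.95*0.91*0.65 + 0.361*0.91*0.35 + 0.4275*0.09*0.65 + 0.16245*0.09*0.35
        = 0.561925 + 0.114978 + 0.025009 + 0.005117 = 0.707029
The terms with influenza present sum to 0.030126, so
  P(influenza | ¬fever) = 0.030126 / 0.707029 ≈ 0.043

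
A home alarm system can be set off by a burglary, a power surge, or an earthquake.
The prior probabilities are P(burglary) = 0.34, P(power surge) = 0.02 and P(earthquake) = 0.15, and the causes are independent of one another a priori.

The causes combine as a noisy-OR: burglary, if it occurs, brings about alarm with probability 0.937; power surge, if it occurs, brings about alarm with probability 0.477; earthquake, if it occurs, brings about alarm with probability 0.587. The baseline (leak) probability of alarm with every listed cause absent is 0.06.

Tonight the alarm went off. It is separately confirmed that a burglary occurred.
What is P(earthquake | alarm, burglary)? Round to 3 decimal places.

P(earthquake | alarm, burglary) ≈ 0.155

Under noisy-OR, P(alarm | causes) = 1 − (1−0.06)·∏(1−qᵢ) over the active causes.
P(alarm | burglary) = 0.94078*0.98*0.85 + 0.975542*0.98*0.15 + 0.969028*0.02*0.85 + 0.987209*0.02*0.15 = 0.783670 + 0.143405 + 0.016473 + 0.002962 = 0.946510
Restricting to configurations with earthquake present: 0.143405 + 0.002962 = 0.146367.
Hence the posterior is 0.146367/0.946510 ≈ 0.155.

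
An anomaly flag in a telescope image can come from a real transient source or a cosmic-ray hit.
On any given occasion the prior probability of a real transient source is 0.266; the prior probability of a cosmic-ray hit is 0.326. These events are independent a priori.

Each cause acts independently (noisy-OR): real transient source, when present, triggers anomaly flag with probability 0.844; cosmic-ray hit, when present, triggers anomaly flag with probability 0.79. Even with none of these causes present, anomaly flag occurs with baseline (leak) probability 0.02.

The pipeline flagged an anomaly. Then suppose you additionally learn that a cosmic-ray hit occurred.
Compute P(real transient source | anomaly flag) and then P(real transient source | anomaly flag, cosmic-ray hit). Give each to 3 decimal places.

Under noisy-OR, P(anomaly flag | causes) = 1 − (1−0.02)·∏(1−qᵢ) over the active causes.
Numerator (weight on configurations with real transient source): 0.151875 + 0.083932 = 0.235807
Normalizer over all consistent configurations: 0.02·0.734·0.674 + 0.7942·0.734·0.326 + 0.84712·0.266·0.674 + 0.967895·0.266·0.326 = 0.435740
Posterior = 0.235807 / 0.435740 ≈ 0.541

Now condition on the additional information:
Enumerate both values of real transient source and weight by the priors:
  P(anomaly flag | cosmic-ray hit) = 0.7942*0.734 + 0.967895*0.266
        = 0.582943 + 0.257460 = 0.840403
Keeping only the real transient source-present terms gives 0.257460, so
  P(real transient source | anomaly flag, cosmic-ray hit) = 0.257460 / 0.840403 ≈ 0.306
This is intercausal reasoning (explaining away): once cosmic-ray hit accounts for the anomaly flag, real transient source becomes less likely.

P(real transient source | anomaly flag) ≈ 0.541; P(real transient source | anomaly flag, cosmic-ray hit) ≈ 0.306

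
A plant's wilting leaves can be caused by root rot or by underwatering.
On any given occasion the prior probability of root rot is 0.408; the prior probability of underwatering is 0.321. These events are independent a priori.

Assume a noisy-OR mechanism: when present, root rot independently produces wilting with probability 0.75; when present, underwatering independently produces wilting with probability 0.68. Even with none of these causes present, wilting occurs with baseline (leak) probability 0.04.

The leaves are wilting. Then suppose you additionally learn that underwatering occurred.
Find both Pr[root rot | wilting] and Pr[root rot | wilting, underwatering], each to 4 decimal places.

Under noisy-OR, P(wilting | causes) = 1 − (1−0.04)·∏(1−qᵢ) over the active causes.
Enumerate the 4 (root rot, underwatering) configurations and weight by the priors:
  P(wilting) = 0.04×0.592×0.679 + 0.6928×0.592×0.321 + 0.76×0.408×0.679 + 0.9232×0.408×0.321
        = 0.016079 + 0.131654 + 0.210544 + 0.120910 = 0.479187
The terms with root rot present sum to 0.331454, so
  P(root rot | wilting) = 0.331454 / 0.479187 ≈ 0.6917

With the extra evidence:
Weight on root rot=true, given the evidence: 0.9232·0.408 = 0.376666
Normalizer over all consistent configurations: 0.6928·0.592 + 0.9232·0.408 = 0.786804
P(root rot | wilting, underwatering) = 0.376666/0.786804 ≈ 0.4787

Pr[root rot | wilting] ≈ 0.6917; Pr[root rot | wilting, underwatering] ≈ 0.4787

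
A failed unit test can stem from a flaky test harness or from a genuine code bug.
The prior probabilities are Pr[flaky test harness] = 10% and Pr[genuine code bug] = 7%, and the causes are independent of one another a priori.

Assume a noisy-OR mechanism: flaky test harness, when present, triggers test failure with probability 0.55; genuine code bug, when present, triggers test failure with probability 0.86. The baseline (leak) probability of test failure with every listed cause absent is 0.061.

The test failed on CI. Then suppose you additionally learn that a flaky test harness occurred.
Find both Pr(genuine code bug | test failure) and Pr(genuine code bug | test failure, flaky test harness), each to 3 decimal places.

Pr(genuine code bug | test failure) ≈ 0.369; Pr(genuine code bug | test failure, flaky test harness) ≈ 0.109

Under noisy-OR, P(test failure | causes) = 1 − (1−0.061)·∏(1−qᵢ) over the active causes.
Sum P(test failure|·) weighted by the priors over the 4 (flaky test harness, genuine code bug) configurations:
  P(test failure) = 0.061×0.9×0.93 + 0.86854×0.9×0.07 + 0.57745×0.1×0.93 + 0.940843×0.1×0.07
        = 0.051057 + 0.054718 + 0.053703 + 0.006586 = 0.166064
Configurations with genuine code bug contribute 0.061304, so
  P(genuine code bug | test failure) = 0.061304 / 0.166064 ≈ 0.369

Now also conditioning on flaky test harness=true:
P(test failure | flaky test harness) = 0.57745*0.93 + 0.940843*0.07 = 0.537029 + 0.065859 = 0.602888
Restricting to configurations with genuine code bug present: 0.940843*0.07 = 0.065859.
So P(genuine code bug | test failure, flaky test harness) = 0.065859/0.602888 ≈ 0.109.
This is intercausal reasoning (explaining away): once flaky test harness accounts for the test failure, genuine code bug becomes less likely.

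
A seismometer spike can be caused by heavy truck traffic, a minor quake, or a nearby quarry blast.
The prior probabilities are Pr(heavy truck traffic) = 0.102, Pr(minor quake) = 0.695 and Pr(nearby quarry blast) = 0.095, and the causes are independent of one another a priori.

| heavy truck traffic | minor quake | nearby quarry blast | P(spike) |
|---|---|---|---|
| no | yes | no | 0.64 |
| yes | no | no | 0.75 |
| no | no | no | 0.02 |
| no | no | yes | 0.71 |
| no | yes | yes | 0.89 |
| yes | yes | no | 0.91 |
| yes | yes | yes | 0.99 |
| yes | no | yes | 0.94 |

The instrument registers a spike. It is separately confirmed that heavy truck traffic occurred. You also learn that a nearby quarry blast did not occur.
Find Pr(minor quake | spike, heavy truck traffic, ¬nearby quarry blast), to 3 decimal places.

P(spike | heavy truck traffic, ¬nearby quarry blast) = 0.75·0.305 + 0.91·0.695 = 0.228750 + 0.632450 = 0.861200
The minor quake-present share is 0.91·0.695 = 0.632450.
P(minor quake | spike, heavy truck traffic, ¬nearby quarry blast) = 0.632450 / 0.861200 ≈ 0.734

Pr(minor quake | spike, heavy truck traffic, ¬nearby quarry blast) ≈ 0.734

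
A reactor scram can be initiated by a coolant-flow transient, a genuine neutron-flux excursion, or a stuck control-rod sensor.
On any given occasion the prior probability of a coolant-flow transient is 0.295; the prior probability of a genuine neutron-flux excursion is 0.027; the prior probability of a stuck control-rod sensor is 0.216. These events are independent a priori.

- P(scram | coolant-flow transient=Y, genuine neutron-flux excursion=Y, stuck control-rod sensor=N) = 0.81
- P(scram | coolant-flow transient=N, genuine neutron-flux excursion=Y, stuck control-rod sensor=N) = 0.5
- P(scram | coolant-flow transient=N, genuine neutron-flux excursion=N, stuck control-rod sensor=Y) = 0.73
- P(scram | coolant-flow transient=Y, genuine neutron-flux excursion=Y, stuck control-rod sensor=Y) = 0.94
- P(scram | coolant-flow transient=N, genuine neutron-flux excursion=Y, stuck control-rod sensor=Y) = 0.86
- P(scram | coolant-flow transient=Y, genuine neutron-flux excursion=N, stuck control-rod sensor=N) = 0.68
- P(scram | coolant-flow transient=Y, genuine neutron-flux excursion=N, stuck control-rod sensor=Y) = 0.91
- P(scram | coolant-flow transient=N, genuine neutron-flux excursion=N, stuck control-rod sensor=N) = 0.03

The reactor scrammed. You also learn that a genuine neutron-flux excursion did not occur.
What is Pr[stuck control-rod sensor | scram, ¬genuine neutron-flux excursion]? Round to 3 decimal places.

Enumerate the 4 (coolant-flow transient, stuck control-rod sensor) configurations and weight by the priors:
  P(scram | ¬genuine neutron-flux excursion) = 0.03×0.705×0.784 + 0.73×0.705×0.216 + 0.68×0.295×0.784 + 0.91×0.295×0.216
        = 0.016582 + 0.111164 + 0.157270 + 0.057985 = 0.343001
Keeping only the stuck control-rod sensor-present terms gives 0.169149, so
  P(stuck control-rod sensor | scram, ¬genuine neutron-flux excursion) = 0.169149 / 0.343001 ≈ 0.493

Pr[stuck control-rod sensor | scram, ¬genuine neutron-flux excursion] ≈ 0.493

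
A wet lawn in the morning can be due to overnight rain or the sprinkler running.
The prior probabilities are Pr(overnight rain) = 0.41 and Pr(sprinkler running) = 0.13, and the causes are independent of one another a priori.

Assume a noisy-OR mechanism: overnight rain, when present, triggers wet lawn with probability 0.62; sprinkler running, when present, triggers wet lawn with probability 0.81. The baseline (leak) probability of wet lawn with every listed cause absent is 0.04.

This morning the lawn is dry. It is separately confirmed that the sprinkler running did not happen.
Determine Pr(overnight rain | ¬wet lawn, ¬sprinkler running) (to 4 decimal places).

Pr(overnight rain | ¬wet lawn, ¬sprinkler running) ≈ 0.2089

Under noisy-OR, P(wet lawn | causes) = 1 − (1−0.04)·∏(1−qᵢ) over the active causes.
Enumerate both values of overnight rain and weight by the priors:
  P(¬wet lawn | ¬sprinkler running) = 0.96*0.59 + 0.3648*0.41
        = 0.566400 + 0.149568 = 0.715968
The terms with overnight rain present sum to 0.149568, so
  P(overnight rain | ¬wet lawn, ¬sprinkler running) = 0.149568 / 0.715968 ≈ 0.2089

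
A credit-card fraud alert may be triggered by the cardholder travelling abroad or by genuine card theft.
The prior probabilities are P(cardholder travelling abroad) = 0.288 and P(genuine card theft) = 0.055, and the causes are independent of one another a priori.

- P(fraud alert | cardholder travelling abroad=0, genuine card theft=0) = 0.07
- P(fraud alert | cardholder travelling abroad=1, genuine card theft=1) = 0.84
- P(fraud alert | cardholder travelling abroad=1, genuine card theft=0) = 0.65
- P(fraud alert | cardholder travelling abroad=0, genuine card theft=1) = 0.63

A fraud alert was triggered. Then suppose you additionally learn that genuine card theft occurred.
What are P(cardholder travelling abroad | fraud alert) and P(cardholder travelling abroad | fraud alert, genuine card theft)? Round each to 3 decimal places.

P(cardholder travelling abroad | fraud alert) ≈ 0.726; P(cardholder travelling abroad | fraud alert, genuine card theft) ≈ 0.350

P(fraud alert) = 0.07·0.712·0.945 + 0.63·0.712·0.055 + 0.65·0.288·0.945 + 0.84·0.288·0.055 = 0.047099 + 0.024671 + 0.176904 + 0.013306 = 0.261980
The cardholder travelling abroad-present share is 0.176904 + 0.013306 = 0.190210.
P(cardholder travelling abroad | fraud alert) = 0.190210 / 0.261980 ≈ 0.726

With the extra evidence:
By total probability over both values of cardholder travelling abroad:
  P(fraud alert | genuine card theft) = 0.63·0.712 + 0.84·0.288
        = 0.448560 + 0.241920 = 0.690480
Keeping only the cardholder travelling abroad-present terms gives 0.241920, so
  P(cardholder travelling abroad | fraud alert, genuine card theft) = 0.241920 / 0.690480 ≈ 0.350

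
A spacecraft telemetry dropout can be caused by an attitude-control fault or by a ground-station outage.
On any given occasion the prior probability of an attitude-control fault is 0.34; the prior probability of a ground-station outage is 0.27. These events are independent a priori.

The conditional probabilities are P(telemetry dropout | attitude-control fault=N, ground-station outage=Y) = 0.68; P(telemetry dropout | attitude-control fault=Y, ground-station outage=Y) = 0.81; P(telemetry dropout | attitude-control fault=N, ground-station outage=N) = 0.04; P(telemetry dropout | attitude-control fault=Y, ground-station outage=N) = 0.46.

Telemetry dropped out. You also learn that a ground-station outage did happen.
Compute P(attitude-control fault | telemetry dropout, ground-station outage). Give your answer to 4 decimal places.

P(attitude-control fault | telemetry dropout, ground-station outage) ≈ 0.3803

P(telemetry dropout | ground-station outage) = 0.68×0.66 + 0.81×0.34 = 0.448800 + 0.275400 = 0.724200
Restricting to configurations with attitude-control fault present: 0.81×0.34 = 0.275400.
So P(attitude-control fault | telemetry dropout, ground-station outage) = 0.275400/0.724200 ≈ 0.3803.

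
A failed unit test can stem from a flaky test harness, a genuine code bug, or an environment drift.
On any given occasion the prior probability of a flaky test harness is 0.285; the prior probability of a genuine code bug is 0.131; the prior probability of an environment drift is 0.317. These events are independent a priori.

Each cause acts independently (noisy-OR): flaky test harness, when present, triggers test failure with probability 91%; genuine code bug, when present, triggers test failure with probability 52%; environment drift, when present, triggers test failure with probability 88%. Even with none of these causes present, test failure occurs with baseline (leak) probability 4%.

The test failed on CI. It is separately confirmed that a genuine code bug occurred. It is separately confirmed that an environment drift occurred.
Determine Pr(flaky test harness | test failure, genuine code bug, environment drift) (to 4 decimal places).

Under noisy-OR, P(test failure | causes) = 1 − (1−0.04)·∏(1−qᵢ) over the active causes.
Numerator (weight on configurations with flaky test harness): 0.995023*0.285 = 0.283582
Normalizer over all consistent configurations: 0.944704*0.715 + 0.995023*0.285 = 0.959045
Posterior = 0.283582 / 0.959045 ≈ 0.2957

Pr(flaky test harness | test failure, genuine code bug, environment drift) ≈ 0.2957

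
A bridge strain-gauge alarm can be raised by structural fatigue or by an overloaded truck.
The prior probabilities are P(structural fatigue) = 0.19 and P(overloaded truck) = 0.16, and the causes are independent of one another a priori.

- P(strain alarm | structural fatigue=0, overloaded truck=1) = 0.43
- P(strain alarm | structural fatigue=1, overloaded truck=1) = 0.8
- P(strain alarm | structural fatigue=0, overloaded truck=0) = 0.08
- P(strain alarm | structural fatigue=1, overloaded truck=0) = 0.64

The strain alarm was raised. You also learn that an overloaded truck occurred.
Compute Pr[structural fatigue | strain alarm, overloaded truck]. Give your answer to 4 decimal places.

Sum P(strain alarm|·) weighted by the priors over both values of structural fatigue:
  P(strain alarm | overloaded truck) = 0.43×0.81 + 0.8×0.19
        = 0.348300 + 0.152000 = 0.500300
The terms with structural fatigue present sum to 0.152000, so
  P(structural fatigue | strain alarm, overloaded truck) = 0.152000 / 0.500300 ≈ 0.3038

Pr[structural fatigue | strain alarm, overloaded truck] ≈ 0.3038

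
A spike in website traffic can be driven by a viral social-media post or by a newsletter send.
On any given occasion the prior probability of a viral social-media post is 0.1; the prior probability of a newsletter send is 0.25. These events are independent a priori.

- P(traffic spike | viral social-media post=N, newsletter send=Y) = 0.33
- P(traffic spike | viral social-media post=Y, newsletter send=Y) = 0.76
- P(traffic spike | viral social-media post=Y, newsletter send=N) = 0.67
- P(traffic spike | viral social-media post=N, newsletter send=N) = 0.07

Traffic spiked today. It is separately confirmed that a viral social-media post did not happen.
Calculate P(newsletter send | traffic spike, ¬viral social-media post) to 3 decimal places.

Weight on newsletter send=true, given the evidence: 0.33*0.25 = 0.082500
The normalizing constant is 0.07*0.75 + 0.33*0.25 = 0.135000
P(newsletter send | traffic spike, ¬viral social-media post) = 0.082500/0.135000 ≈ 0.611

P(newsletter send | traffic spike, ¬viral social-media post) ≈ 0.611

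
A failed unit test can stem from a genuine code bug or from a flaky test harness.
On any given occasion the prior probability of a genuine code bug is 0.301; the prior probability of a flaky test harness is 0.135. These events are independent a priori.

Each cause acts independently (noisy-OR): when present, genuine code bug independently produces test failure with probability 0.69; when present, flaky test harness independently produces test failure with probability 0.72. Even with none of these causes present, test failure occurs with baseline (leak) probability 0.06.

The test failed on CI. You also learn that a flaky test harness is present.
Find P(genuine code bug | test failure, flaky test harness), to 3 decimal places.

P(genuine code bug | test failure, flaky test harness) ≈ 0.349

Under noisy-OR, P(test failure | causes) = 1 − (1−0.06)·∏(1−qᵢ) over the active causes.
Numerator (weight on configurations with genuine code bug): 0.918408×0.301 = 0.276441
Normalizer over all consistent configurations: 0.7368×0.699 + 0.918408×0.301 = 0.791464
P(genuine code bug | test failure, flaky test harness) = 0.276441/0.791464 ≈ 0.349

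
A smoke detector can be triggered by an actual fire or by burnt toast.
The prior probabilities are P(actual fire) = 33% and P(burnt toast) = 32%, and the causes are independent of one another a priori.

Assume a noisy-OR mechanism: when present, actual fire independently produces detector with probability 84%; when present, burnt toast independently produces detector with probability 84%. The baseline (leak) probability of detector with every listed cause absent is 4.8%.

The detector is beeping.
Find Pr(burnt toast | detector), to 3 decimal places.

Pr(burnt toast | detector) ≈ 0.573

Under noisy-OR, P(detector | causes) = 1 − (1−0.048)·∏(1−qᵢ) over the active causes.
Enumerate the 4 (actual fire, burnt toast) configurations and weight by the priors:
  P(detector) = 0.048*0.67*0.68 + 0.84768*0.67*0.32 + 0.84768*0.33*0.68 + 0.975629*0.33*0.32
        = 0.021869 + 0.181743 + 0.190219 + 0.103026 = 0.496857
The terms with burnt toast present sum to 0.284769, so
  P(burnt toast | detector) = 0.284769 / 0.496857 ≈ 0.573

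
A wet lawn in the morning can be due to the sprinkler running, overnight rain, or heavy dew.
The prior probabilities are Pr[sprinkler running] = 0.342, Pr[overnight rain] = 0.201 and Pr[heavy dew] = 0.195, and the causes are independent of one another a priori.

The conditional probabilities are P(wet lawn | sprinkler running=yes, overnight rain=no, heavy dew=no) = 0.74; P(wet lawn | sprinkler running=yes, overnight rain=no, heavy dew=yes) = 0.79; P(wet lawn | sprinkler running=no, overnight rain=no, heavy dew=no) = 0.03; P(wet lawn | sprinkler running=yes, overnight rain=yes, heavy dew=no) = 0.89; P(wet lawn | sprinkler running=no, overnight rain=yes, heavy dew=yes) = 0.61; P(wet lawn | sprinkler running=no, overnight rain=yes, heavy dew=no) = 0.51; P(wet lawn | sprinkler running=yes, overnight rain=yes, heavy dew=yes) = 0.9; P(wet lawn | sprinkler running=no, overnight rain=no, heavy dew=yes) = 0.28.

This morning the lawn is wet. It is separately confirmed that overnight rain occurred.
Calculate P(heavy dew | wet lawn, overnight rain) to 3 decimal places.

P(wet lawn | overnight rain) = 0.51*0.658*0.805 + 0.61*0.658*0.195 + 0.89*0.342*0.805 + 0.9*0.342*0.195 = 0.270142 + 0.078269 + 0.245026 + 0.060021 = 0.653458
Of this, 0.138290 comes from 0.078269 + 0.060021 (the heavy dew=true cases).
Hence the posterior is 0.138290/0.653458 ≈ 0.212.

P(heavy dew | wet lawn, overnight rain) ≈ 0.212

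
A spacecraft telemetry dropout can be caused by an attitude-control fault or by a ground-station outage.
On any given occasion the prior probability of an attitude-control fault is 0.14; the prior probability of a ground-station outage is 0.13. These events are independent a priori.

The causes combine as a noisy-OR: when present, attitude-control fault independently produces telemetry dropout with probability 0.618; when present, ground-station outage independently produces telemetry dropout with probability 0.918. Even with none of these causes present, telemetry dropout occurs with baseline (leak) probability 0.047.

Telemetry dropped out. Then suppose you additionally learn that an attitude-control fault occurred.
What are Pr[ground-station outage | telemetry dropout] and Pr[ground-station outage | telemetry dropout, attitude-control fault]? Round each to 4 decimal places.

Pr[ground-station outage | telemetry dropout] ≈ 0.5173; Pr[ground-station outage | telemetry dropout, attitude-control fault] ≈ 0.1856

Under noisy-OR, P(telemetry dropout | causes) = 1 − (1−0.047)·∏(1−qᵢ) over the active causes.
Weight on ground-station outage=true, given the evidence: 0.103063 + 0.017657 = 0.120720
Normalizer over all consistent configurations: 0.047*0.86*0.87 + 0.921854*0.86*0.13 + 0.635954*0.14*0.87 + 0.970148*0.14*0.13 = 0.233344
P(ground-station outage | telemetry dropout) = 0.120720/0.233344 ≈ 0.5173

With the extra evidence:
Sum P(telemetry dropout|·) weighted by the priors over both values of ground-station outage:
  P(telemetry dropout | attitude-control fault) = 0.635954*0.87 + 0.970148*0.13
        = 0.553280 + 0.126119 = 0.679399
Configurations with ground-station outage contribute 0.126119, so
  P(ground-station outage | telemetry dropout, attitude-control fault) = 0.126119 / 0.679399 ≈ 0.1856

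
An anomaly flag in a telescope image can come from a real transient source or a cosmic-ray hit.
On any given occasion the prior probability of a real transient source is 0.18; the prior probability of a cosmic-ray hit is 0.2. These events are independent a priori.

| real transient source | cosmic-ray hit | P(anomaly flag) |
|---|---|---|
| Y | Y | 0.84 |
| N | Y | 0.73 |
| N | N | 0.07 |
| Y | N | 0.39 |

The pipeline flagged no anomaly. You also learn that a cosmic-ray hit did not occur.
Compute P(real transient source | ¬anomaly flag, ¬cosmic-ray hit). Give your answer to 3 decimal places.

For the numerator, keep only real transient source=true terms: 0.61·0.18 = 0.109800
Denominator P(¬anomaly flag | ¬cosmic-ray hit): 0.93·0.82 + 0.61·0.18 = 0.872400
Posterior = 0.109800 / 0.872400 ≈ 0.126

P(real transient source | ¬anomaly flag, ¬cosmic-ray hit) ≈ 0.126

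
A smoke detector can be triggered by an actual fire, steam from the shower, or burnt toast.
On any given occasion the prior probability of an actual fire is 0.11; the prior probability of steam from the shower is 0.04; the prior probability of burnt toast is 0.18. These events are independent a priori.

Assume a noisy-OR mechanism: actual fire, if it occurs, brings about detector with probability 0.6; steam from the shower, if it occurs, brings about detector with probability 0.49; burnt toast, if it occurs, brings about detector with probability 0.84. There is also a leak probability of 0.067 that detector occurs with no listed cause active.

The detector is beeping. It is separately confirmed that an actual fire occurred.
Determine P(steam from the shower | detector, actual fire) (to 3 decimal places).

P(steam from the shower | detector, actual fire) ≈ 0.049

Under noisy-OR, P(detector | causes) = 1 − (1−0.067)·∏(1−qᵢ) over the active causes.
Sum P(detector|·) weighted by the priors over the 4 (steam from the shower, burnt toast) configurations:
  P(detector | actual fire) = 0.6268×0.96×0.82 + 0.940288×0.96×0.18 + 0.809668×0.04×0.82 + 0.969547×0.04×0.18
        = 0.493417 + 0.162482 + 0.026557 + 0.006981 = 0.689437
Keeping only the steam from the shower-present terms gives 0.033538, so
  P(steam from the shower | detector, actual fire) = 0.033538 / 0.689437 ≈ 0.049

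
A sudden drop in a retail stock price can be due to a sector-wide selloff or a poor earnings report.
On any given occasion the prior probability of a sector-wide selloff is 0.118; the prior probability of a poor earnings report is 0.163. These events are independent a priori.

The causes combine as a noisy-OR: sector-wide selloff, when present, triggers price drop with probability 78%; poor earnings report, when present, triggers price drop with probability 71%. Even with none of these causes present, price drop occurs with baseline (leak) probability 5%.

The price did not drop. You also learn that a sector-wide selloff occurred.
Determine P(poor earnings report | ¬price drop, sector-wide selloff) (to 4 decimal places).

Under noisy-OR, P(price drop | causes) = 1 − (1−0.05)·∏(1−qᵢ) over the active causes.
P(¬price drop | sector-wide selloff) = 0.209×0.837 + 0.06061×0.163 = 0.174933 + 0.009879 = 0.184812
Of this, 0.009879 comes from 0.06061×0.163 (the poor earnings report=true cases).
So P(poor earnings report | ¬price drop, sector-wide selloff) = 0.009879/0.184812 ≈ 0.0535.

P(poor earnings report | ¬price drop, sector-wide selloff) ≈ 0.0535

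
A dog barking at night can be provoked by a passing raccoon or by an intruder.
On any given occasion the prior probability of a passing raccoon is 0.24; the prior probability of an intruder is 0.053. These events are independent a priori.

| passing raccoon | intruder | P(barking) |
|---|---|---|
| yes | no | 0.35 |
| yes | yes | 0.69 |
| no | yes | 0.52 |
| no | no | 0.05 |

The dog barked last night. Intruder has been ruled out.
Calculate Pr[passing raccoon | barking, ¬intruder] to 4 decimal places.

For the numerator, keep only passing raccoon=true terms: 0.35·0.24 = 0.084000
Normalizer over all consistent configurations: 0.05·0.76 + 0.35·0.24 = 0.122000
Posterior = 0.084000 / 0.122000 ≈ 0.6885

Pr[passing raccoon | barking, ¬intruder] ≈ 0.6885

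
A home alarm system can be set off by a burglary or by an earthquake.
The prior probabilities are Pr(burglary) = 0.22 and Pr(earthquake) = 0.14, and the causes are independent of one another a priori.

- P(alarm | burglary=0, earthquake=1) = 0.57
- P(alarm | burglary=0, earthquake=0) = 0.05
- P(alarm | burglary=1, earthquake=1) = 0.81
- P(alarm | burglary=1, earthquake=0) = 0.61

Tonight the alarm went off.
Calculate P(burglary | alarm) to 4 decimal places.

P(burglary | alarm) ≈ 0.5944

P(alarm) = 0.05·0.78·0.86 + 0.57·0.78·0.14 + 0.61·0.22·0.86 + 0.81·0.22·0.14 = 0.033540 + 0.062244 + 0.115412 + 0.024948 = 0.236144
Of this, 0.140360 comes from 0.115412 + 0.024948 (the burglary=true cases).
Hence the posterior is 0.140360/0.236144 ≈ 0.5944.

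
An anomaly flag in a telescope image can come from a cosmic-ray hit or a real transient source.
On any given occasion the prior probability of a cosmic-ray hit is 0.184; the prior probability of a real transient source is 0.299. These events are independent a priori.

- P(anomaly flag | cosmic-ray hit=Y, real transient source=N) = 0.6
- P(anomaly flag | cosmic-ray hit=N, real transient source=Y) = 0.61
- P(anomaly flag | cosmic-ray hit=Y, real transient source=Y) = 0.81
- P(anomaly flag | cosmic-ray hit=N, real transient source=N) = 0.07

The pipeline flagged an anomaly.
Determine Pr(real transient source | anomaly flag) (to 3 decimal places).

Pr(real transient source | anomaly flag) ≈ 0.622

Numerator (weight on configurations with real transient source): 0.148830 + 0.044563 = 0.193393
The normalizing constant is 0.07*0.816*0.701 + 0.61*0.816*0.299 + 0.6*0.184*0.701 + 0.81*0.184*0.299 = 0.310824
Posterior = 0.193393 / 0.310824 ≈ 0.622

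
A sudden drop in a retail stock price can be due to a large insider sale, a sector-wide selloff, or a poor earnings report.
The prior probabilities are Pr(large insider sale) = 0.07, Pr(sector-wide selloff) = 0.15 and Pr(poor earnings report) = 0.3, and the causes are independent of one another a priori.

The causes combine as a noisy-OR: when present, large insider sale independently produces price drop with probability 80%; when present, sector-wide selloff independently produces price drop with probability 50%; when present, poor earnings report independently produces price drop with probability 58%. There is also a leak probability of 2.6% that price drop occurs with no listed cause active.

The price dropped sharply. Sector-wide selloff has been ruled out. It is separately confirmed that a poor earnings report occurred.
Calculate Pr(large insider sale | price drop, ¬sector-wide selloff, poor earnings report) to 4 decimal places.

Under noisy-OR, P(price drop | causes) = 1 − (1−0.026)·∏(1−qᵢ) over the active causes.
Sum P(price drop|·) weighted by the priors over both values of large insider sale:
  P(price drop | ¬sector-wide selloff, poor earnings report) = 0.59092×0.93 + 0.918184×0.07
        = 0.549556 + 0.064273 = 0.613829
Keeping only the large insider sale-present terms gives 0.064273, so
  P(large insider sale | price drop, ¬sector-wide selloff, poor earnings report) = 0.064273 / 0.613829 ≈ 0.1047

Pr(large insider sale | price drop, ¬sector-wide selloff, poor earnings report) ≈ 0.1047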